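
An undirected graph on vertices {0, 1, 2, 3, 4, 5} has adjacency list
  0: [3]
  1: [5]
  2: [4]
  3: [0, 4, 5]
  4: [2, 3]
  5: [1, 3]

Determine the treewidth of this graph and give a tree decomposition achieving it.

The largest bag has 2 vertices, giving width 1; this decomposition certifies tw(G) ≤ 1. Any graph with an edge has treewidth ≥ 1, and G has the edge 5–3. Therefore the treewidth is 1.

Treewidth 1.
One optimal decomposition is:
Bags: B1 = {3, 5}  B2 = {3, 4}  B3 = {1, 5}  B4 = {0, 3}  B5 = {2, 4}
Tree: B1–B2, B1–B3, B2–B4, B2–B5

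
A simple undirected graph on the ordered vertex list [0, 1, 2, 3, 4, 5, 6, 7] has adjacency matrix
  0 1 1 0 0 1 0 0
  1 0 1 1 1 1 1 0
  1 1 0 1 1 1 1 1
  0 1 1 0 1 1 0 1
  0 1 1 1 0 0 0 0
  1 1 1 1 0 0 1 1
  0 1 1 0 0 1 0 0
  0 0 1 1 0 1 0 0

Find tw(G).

3

A width-3 tree decomposition is:
Bags: B1 = {1, 2, 3, 5}  B2 = {2, 3, 5, 7}  B3 = {1, 2, 3, 4}  B4 = {0, 1, 2, 5}  B5 = {1, 2, 5, 6}
Tree: B1–B2, B1–B3, B1–B4, B4–B5
Each bag holds 4 vertices, so the decomposition has width 3, which upper-bounds the treewidth. Conversely, {1, 2, 3, 4} is a clique of size 4, and the vertices of any clique must share a bag in every tree decomposition; so some bag has ≥ 4 vertices and tw(G) ≥ 3. Hence tw(G) = 3 exactly.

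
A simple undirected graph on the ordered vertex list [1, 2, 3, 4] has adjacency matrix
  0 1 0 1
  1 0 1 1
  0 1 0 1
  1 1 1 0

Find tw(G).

A width-2 tree decomposition is:
Bags: B1 = {1, 2, 4}  B2 = {2, 3, 4}
Tree: B1–B2
The largest bag has 3 vertices, giving width 2; this decomposition certifies tw(G) ≤ 2. For the lower bound, the 3 vertices {1, 2, 4} are pairwise adjacent, and any tree decomposition puts a clique entirely inside one bag — forcing width ≥ 2. The upper and lower bounds meet at 2, so that is the treewidth.

2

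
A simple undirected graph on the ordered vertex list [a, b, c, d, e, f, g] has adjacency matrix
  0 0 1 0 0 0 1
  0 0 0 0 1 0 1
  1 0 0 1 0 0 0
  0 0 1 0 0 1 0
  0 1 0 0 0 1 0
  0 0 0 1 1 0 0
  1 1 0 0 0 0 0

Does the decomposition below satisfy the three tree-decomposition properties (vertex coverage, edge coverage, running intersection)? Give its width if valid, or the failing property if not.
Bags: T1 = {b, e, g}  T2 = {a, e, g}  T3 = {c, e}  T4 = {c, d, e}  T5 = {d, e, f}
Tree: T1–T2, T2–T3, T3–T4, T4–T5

A tree decomposition must satisfy three properties: every vertex lies in some bag; for every edge, both endpoints lie together in some bag; and for every vertex, the bags containing it form a connected subtree. Here edge (a,c) lies in no bag, so the decomposition is invalid.

No — edge (a,c) lies in no bag.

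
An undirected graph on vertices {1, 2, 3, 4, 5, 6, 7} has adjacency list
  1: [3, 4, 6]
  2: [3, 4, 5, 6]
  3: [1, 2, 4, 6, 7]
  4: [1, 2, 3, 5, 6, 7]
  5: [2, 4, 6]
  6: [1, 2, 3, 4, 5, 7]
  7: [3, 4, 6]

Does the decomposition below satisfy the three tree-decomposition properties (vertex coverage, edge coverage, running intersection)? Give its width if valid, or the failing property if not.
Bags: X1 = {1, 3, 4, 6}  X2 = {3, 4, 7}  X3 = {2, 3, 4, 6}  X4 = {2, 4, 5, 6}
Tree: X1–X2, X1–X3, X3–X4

No — edge (6,7) lies in no bag.

A tree decomposition must satisfy three properties: every vertex lies in some bag; for every edge, both endpoints lie together in some bag; and for every vertex, the bags containing it form a connected subtree. Here edge (6,7) lies in no bag, so the decomposition is invalid.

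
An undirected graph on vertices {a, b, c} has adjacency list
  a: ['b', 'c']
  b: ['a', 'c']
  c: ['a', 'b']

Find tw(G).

A width-2 tree decomposition is:
Bags: B1 = {a, b, c}
Tree: (single bag)
With just one bag of size 3, the width is 3 − 1 = 2, so tw(G) ≤ 2. Conversely, {a, b, c} is a clique of size 3, and the vertices of any clique must share a bag in every tree decomposition; so some bag has ≥ 3 vertices and tw(G) ≥ 2. Combining the bounds, tw(G) = 2.

2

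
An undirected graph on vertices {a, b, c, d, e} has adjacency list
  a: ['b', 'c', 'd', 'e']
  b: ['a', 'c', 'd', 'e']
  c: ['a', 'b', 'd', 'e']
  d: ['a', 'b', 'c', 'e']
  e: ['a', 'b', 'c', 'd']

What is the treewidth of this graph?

A width-4 tree decomposition is:
Bags: B1 = {a, b, c, d, e}
Tree: (single bag)
With just one bag of size 5, the width is 5 − 1 = 4, so tw(G) ≤ 4. Conversely, {a, b, c, d, e} is a clique of size 5, and the vertices of any clique must share a bag in every tree decomposition; so some bag has ≥ 5 vertices and tw(G) ≥ 4. The upper and lower bounds meet at 4, so that is the treewidth.

4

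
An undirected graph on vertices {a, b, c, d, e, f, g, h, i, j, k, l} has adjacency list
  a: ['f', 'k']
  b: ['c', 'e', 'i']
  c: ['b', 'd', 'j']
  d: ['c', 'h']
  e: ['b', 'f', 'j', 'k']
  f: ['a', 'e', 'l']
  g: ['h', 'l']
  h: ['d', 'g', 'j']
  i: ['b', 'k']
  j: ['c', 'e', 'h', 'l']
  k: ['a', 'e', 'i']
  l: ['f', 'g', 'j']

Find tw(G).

3

A width-3 tree decomposition is:
Bags: B1 = {a, b, i, k}  B2 = {a, b, e, k}  B3 = {a, b, e, f}  B4 = {b, c, e, f}  B5 = {c, e, f, j}  B6 = {c, f, j, l}  B7 = {c, d, j, l}  B8 = {d, h, j, l}  B9 = {d, g, h, l}
Tree: B1–B2, B2–B3, B3–B4, B4–B5, B5–B6, B6–B7, B7–B8, B8–B9
The largest bag has 4 vertices, giving width 3; this decomposition certifies tw(G) ≤ 3. For the lower bound: the 4 vertex sets {a,i,k}, {b}, {e}, {c,f,j,l} are disjoint, each induces a connected subgraph, and every pair is joined by at least one edge of G. Contracting each set to a single vertex therefore yields K_{4} as a minor, and since treewidth is minor-monotone, tw(G) ≥ tw(K_{4}) = 3. Combining the bounds, tw(G) = 3.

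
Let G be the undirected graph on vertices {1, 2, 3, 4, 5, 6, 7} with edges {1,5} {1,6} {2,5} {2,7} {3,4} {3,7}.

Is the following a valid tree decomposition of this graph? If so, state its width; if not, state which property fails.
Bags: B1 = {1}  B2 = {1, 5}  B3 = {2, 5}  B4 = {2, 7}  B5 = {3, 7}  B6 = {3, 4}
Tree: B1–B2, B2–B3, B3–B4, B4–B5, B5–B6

A tree decomposition must satisfy three properties: every vertex lies in some bag; for every edge, both endpoints lie together in some bag; and for every vertex, the bags containing it form a connected subtree. Here vertex 6 appears in no bag, so the decomposition is invalid.

No — vertex 6 appears in no bag.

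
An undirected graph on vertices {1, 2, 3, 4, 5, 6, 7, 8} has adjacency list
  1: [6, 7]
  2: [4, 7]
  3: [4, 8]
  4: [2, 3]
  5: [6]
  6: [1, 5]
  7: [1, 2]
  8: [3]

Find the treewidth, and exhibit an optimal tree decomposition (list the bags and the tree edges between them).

The largest bag has 2 vertices, giving width 1; this decomposition certifies tw(G) ≤ 1. Any graph with an edge has treewidth ≥ 1, and G has the edge 8–3. The upper and lower bounds meet at 1, so that is the treewidth.

Treewidth 1.
One such decomposition:
Bags: B1 = {3, 8}  B2 = {3, 4}  B3 = {2, 4}  B4 = {2, 7}  B5 = {1, 7}  B6 = {1, 6}  B7 = {5, 6}
Tree: B1–B2, B2–B3, B3–B4, B4–B5, B5–B6, B6–B7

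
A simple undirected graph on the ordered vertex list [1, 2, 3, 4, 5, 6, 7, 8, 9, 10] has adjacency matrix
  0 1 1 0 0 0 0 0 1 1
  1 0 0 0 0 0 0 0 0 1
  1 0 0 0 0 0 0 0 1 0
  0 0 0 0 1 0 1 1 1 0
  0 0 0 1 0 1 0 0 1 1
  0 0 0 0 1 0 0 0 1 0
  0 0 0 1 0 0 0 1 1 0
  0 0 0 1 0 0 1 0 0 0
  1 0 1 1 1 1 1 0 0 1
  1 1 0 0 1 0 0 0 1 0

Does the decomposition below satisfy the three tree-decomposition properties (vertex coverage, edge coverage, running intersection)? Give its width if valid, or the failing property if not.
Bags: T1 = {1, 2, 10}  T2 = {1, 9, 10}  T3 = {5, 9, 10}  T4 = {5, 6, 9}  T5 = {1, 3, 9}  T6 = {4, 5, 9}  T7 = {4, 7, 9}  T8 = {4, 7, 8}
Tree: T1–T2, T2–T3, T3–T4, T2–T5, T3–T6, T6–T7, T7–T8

Yes; width 2.

Vertex coverage: the bags together contain {1, 2, 3, 4, 5, 6, 7, 8, 9, 10}, the full vertex set. Edge coverage: each edge of G has both endpoints in at least one bag. Running intersection: for every vertex, the bags containing it form a connected subtree. All three properties hold, so this is a valid tree decomposition of width max|bag| − 1 = 2, and hence tw(G) ≤ 2.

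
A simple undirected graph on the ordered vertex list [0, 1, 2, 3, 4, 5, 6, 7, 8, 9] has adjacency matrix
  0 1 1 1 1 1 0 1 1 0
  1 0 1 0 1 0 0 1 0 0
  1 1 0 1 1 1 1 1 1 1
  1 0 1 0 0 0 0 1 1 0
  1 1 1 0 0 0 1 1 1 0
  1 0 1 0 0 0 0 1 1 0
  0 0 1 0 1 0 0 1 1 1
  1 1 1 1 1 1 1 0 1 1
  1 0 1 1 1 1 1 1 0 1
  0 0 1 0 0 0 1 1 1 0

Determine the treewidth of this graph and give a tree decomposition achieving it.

Treewidth 4.
Bags: B1 = {0, 2, 3, 7, 8}  B2 = {0, 2, 4, 7, 8}  B3 = {0, 2, 5, 7, 8}  B4 = {0, 1, 2, 4, 7}  B5 = {2, 4, 6, 7, 8}  B6 = {2, 6, 7, 8, 9}
Tree: B1–B2, B2–B3, B2–B4, B2–B5, B5–B6

Each bag holds 5 vertices, so the decomposition has width 4, which upper-bounds the treewidth. For the lower bound, the 5 vertices {0, 2, 3, 7, 8} are pairwise adjacent, and any tree decomposition puts a clique entirely inside one bag — forcing width ≥ 4. Therefore the treewidth is 4.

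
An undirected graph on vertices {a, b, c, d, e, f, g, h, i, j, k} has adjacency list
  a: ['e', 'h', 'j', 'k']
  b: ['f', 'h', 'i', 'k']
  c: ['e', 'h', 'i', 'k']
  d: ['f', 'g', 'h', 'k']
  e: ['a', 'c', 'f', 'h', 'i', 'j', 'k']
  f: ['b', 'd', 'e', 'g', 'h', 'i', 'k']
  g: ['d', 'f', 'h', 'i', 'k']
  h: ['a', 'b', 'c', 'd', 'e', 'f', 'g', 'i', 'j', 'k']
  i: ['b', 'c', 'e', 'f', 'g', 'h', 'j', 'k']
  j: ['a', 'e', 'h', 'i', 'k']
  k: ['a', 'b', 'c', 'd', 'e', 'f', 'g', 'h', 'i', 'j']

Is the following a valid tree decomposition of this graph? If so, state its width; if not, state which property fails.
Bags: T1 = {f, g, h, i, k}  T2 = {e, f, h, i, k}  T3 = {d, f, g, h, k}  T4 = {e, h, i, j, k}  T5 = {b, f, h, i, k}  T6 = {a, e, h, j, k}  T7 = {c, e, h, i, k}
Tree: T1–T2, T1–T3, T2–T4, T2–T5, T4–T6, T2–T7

Vertex coverage: the bags together contain {a, b, c, d, e, f, g, h, i, j, k}, the full vertex set. Edge coverage: each edge of G has both endpoints in at least one bag. Running intersection: for every vertex, the bags containing it form a connected subtree. All three properties hold, so this is a valid tree decomposition of width max|bag| − 1 = 4, and hence tw(G) ≤ 4.

Yes; width 4.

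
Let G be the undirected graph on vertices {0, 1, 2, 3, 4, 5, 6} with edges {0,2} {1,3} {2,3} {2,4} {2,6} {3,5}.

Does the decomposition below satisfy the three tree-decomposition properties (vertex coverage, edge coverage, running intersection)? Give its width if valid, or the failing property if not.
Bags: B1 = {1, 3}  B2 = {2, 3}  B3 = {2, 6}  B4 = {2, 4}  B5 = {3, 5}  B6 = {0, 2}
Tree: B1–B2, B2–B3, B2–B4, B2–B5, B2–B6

Vertex coverage: the bags together contain {0, 1, 2, 3, 4, 5, 6}, the full vertex set. Edge coverage: each edge of G has both endpoints in at least one bag. Running intersection: for every vertex, the bags containing it form a connected subtree. All three properties hold, so this is a valid tree decomposition of width max|bag| − 1 = 1, and hence tw(G) ≤ 1.

Yes; width 1.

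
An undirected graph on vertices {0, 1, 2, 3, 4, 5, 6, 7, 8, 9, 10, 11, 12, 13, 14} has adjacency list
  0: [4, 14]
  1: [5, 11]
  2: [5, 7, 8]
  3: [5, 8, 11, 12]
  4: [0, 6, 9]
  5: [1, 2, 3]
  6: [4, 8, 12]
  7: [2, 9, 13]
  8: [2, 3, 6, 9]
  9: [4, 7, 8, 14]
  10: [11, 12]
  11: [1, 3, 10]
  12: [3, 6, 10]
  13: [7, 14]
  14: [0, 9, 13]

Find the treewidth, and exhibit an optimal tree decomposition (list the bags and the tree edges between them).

Every bag has size at most 4, so the width is 4 − 1 = 3 and tw(G) ≤ 3. For the lower bound: the 4 vertex sets {1,10,11}, {5}, {3}, {2,6,8,12} are disjoint, each induces a connected subgraph, and every pair is joined by at least one edge of G. Contracting each set to a single vertex therefore yields K_{4} as a minor, and since treewidth is minor-monotone, tw(G) ≥ tw(K_{4}) = 3. Therefore the treewidth is 3.

Treewidth 3.
One optimal decomposition is:
Bags: B1 = {1, 5, 10, 11}  B2 = {3, 5, 10, 11}  B3 = {3, 5, 10, 12}  B4 = {2, 3, 5, 12}  B5 = {2, 3, 8, 12}  B6 = {2, 6, 8, 12}  B7 = {2, 6, 7, 8}  B8 = {6, 7, 8, 9}  B9 = {4, 6, 7, 9}  B10 = {4, 7, 9, 13}  B11 = {4, 9, 13, 14}  B12 = {0, 4, 13, 14}
Tree: B1–B2, B2–B3, B3–B4, B4–B5, B5–B6, B6–B7, B7–B8, B8–B9, B9–B10, B10–B11, B11–B12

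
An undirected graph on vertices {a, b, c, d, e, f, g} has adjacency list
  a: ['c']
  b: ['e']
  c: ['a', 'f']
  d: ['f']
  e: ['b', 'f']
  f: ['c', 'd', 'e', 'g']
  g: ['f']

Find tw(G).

1

A width-1 tree decomposition is:
Bags: B1 = {e, f}  B2 = {f, g}  B3 = {b, e}  B4 = {d, f}  B5 = {c, f}  B6 = {a, c}
Tree: B1–B2, B1–B3, B2–B4, B1–B5, B5–B6
Every bag has size at most 2, so the width is 2 − 1 = 1 and tw(G) ≤ 1. Any graph with an edge has treewidth ≥ 1, and G has the edge e–f. Combining the bounds, tw(G) = 1.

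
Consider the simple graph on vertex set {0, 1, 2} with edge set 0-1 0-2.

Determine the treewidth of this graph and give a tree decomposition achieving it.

Every bag has size at most 2, so the width is 2 − 1 = 1 and tw(G) ≤ 1. Since G has at least one edge (e.g. 0–1), it is not an edgeless graph, so tw(G) ≥ 1. The upper and lower bounds meet at 1, so that is the treewidth.

Treewidth 1.
One optimal decomposition is:
Bags: B1 = {0, 1}  B2 = {0, 2}
Tree: B1–B2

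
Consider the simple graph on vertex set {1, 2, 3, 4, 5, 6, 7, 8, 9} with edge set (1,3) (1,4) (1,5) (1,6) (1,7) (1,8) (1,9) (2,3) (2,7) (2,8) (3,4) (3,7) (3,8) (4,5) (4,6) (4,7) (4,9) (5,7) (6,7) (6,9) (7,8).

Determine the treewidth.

3

A width-3 tree decomposition is:
Bags: B1 = {1, 4, 6, 7}  B2 = {1, 4, 6, 9}  B3 = {1, 4, 5, 7}  B4 = {1, 3, 4, 7}  B5 = {1, 3, 7, 8}  B6 = {2, 3, 7, 8}
Tree: B1–B2, B1–B3, B3–B4, B4–B5, B5–B6
Every bag has size at most 4, so the width is 4 − 1 = 3 and tw(G) ≤ 3. For the lower bound, the 4 vertices {1, 3, 7, 8} are pairwise adjacent, and any tree decomposition puts a clique entirely inside one bag — forcing width ≥ 3. Therefore the treewidth is 3.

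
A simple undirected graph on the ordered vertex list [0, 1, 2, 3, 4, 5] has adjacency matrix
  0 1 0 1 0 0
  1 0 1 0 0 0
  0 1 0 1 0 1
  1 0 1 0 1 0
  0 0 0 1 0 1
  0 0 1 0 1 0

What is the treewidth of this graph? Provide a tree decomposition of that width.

Every bag has size at most 3, so the width is 3 − 1 = 2 and tw(G) ≤ 2. For the lower bound, G contains the cycle 5–4–3–2–5, so G is not a forest; only forests have treewidth ≤ 1, hence tw(G) ≥ 2. The upper and lower bounds meet at 2, so that is the treewidth.

Treewidth 2.
One such decomposition:
Bags: B1 = {2, 4, 5}  B2 = {2, 3, 4}  B3 = {1, 2, 3}  B4 = {0, 1, 3}
Tree: B1–B2, B2–B3, B3–B4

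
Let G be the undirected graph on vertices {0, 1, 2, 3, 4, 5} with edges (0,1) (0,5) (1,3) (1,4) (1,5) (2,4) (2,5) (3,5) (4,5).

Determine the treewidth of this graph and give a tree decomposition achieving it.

The largest bag has 3 vertices, giving width 2; this decomposition certifies tw(G) ≤ 2. For the lower bound, the 3 vertices {0, 1, 5} are pairwise adjacent, and any tree decomposition puts a clique entirely inside one bag — forcing width ≥ 2. Therefore the treewidth is 2.

Treewidth 2.
One optimal decomposition is:
Bags: B1 = {1, 4, 5}  B2 = {1, 3, 5}  B3 = {2, 4, 5}  B4 = {0, 1, 5}
Tree: B1–B2, B1–B3, B1–B4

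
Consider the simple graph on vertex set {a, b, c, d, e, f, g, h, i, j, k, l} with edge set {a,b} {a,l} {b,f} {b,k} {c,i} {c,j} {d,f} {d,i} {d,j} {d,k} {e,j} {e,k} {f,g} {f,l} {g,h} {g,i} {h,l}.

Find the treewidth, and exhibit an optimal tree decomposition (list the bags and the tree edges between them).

The largest bag has 4 vertices, giving width 3; this decomposition certifies tw(G) ≤ 3. For the lower bound: the 4 vertex sets {a,h,l}, {g}, {f}, {b,d,i,k} are disjoint, each induces a connected subgraph, and every pair is joined by at least one edge of G. Contracting each set to a single vertex therefore yields K_{4} as a minor, and since treewidth is minor-monotone, tw(G) ≥ tw(K_{4}) = 3. The upper and lower bounds meet at 3, so that is the treewidth.

Treewidth 3.
Bags: B1 = {a, g, h, l}  B2 = {a, f, g, l}  B3 = {a, b, f, g}  B4 = {b, f, g, i}  B5 = {b, d, f, i}  B6 = {b, d, i, k}  B7 = {c, d, i, k}  B8 = {c, d, j, k}  B9 = {c, e, j, k}
Tree: B1–B2, B2–B3, B3–B4, B4–B5, B5–B6, B6–B7, B7–B8, B8–B9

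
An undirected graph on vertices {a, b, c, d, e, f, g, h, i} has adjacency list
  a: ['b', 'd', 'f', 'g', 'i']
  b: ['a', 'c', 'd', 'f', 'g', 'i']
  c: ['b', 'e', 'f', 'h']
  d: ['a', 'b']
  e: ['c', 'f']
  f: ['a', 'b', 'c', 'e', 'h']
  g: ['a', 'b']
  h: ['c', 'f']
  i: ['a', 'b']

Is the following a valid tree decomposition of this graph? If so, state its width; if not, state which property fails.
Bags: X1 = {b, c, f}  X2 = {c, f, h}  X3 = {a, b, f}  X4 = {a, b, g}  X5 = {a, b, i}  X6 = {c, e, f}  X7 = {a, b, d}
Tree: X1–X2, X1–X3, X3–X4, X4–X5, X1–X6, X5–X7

Vertex coverage: the bags together contain {a, b, c, d, e, f, g, h, i}, the full vertex set. Edge coverage: each edge of G has both endpoints in at least one bag. Running intersection: for every vertex, the bags containing it form a connected subtree. All three properties hold, so this is a valid tree decomposition of width max|bag| − 1 = 2, and hence tw(G) ≤ 2.

Yes; width 2.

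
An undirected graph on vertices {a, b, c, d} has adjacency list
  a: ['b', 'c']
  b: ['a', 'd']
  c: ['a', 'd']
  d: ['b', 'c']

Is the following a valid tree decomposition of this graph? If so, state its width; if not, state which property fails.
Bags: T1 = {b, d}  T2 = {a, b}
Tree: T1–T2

No — vertex c appears in no bag.

A tree decomposition must satisfy three properties: every vertex lies in some bag; for every edge, both endpoints lie together in some bag; and for every vertex, the bags containing it form a connected subtree. Here vertex c appears in no bag, so the decomposition is invalid.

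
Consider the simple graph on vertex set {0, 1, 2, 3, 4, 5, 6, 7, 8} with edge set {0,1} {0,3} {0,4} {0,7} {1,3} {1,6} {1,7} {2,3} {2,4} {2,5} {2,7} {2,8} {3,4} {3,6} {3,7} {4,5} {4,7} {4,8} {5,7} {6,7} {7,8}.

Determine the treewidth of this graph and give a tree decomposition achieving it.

Treewidth 3.
One optimal decomposition is:
Bags: B1 = {0, 1, 3, 7}  B2 = {0, 3, 4, 7}  B3 = {2, 3, 4, 7}  B4 = {1, 3, 6, 7}  B5 = {2, 4, 7, 8}  B6 = {2, 4, 5, 7}
Tree: B1–B2, B2–B3, B1–B4, B3–B5, B5–B6

Each bag holds 4 vertices, so the decomposition has width 3, which upper-bounds the treewidth. Conversely, {2, 4, 7, 8} is a clique of size 4, and the vertices of any clique must share a bag in every tree decomposition; so some bag has ≥ 4 vertices and tw(G) ≥ 3. The upper and lower bounds meet at 3, so that is the treewidth.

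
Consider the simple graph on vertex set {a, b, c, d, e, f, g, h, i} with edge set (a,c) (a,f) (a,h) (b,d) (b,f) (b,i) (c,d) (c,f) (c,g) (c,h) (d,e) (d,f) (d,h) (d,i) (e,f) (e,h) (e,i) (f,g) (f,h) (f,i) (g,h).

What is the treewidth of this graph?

3

A width-3 tree decomposition is:
Bags: B1 = {a, c, f, h}  B2 = {c, d, f, h}  B3 = {d, e, f, h}  B4 = {c, f, g, h}  B5 = {d, e, f, i}  B6 = {b, d, f, i}
Tree: B1–B2, B2–B3, B2–B4, B3–B5, B5–B6
Every bag has size at most 4, so the width is 4 − 1 = 3 and tw(G) ≤ 3. On the other hand G contains the 4-clique {d, e, f, h}. A clique must lie in a single bag of any decomposition, so no decomposition can have width below 3. The upper and lower bounds meet at 3, so that is the treewidth.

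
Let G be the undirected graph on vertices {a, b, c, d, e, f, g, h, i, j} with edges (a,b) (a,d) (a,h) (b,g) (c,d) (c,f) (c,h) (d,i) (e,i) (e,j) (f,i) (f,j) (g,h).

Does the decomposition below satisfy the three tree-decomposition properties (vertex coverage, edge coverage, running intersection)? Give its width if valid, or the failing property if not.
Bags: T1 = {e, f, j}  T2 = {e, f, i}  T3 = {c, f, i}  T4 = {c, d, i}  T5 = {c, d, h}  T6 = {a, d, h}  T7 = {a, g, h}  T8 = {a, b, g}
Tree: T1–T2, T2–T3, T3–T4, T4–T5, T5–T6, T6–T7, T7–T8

Checking the three conditions: (i) the bags cover all of {a, b, c, d, e, f, g, h, i, j}; (ii) for each edge, some bag contains both endpoints; (iii) the bags containing any fixed vertex form a subtree. All hold, so the decomposition is valid with width 3 − 1 = 2.

Yes; width 2.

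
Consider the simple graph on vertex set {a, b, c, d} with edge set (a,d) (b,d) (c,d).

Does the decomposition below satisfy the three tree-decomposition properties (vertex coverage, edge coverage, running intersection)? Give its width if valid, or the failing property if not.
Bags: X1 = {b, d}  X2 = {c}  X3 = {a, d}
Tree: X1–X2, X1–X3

A tree decomposition must satisfy three properties: every vertex lies in some bag; for every edge, both endpoints lie together in some bag; and for every vertex, the bags containing it form a connected subtree. Here edge (d,c) lies in no bag, so the decomposition is invalid.

No — edge (d,c) lies in no bag.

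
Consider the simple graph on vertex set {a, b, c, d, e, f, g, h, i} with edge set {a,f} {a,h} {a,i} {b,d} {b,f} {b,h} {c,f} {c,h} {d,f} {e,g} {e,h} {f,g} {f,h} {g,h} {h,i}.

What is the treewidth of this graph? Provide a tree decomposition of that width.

Treewidth 2.
Bags: B1 = {c, f, h}  B2 = {b, f, h}  B3 = {a, f, h}  B4 = {b, d, f}  B5 = {a, h, i}  B6 = {f, g, h}  B7 = {e, g, h}
Tree: B1–B2, B1–B3, B2–B4, B3–B5, B1–B6, B6–B7

The largest bag has 3 vertices, giving width 2; this decomposition certifies tw(G) ≤ 2. On the other hand G contains the 3-clique {b, d, f}. A clique must lie in a single bag of any decomposition, so no decomposition can have width below 2. Hence tw(G) = 2 exactly.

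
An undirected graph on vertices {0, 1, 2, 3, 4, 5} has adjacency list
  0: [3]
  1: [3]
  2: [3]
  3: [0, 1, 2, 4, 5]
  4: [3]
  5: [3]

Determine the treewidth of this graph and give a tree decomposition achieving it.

Treewidth 1.
One such decomposition:
Bags: B1 = {3, 4}  B2 = {1, 3}  B3 = {3, 5}  B4 = {0, 3}  B5 = {2, 3}
Tree: B1–B2, B2–B3, B1–B4, B3–B5

The largest bag has 2 vertices, giving width 1; this decomposition certifies tw(G) ≤ 1. Any graph with an edge has treewidth ≥ 1, and G has the edge 4–3. Therefore the treewidth is 1.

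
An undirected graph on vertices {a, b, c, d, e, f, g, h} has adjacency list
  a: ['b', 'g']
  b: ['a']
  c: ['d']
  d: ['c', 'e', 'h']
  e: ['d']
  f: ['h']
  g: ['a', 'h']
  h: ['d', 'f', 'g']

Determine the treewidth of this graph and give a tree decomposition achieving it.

Treewidth 1.
Bags: B1 = {g, h}  B2 = {d, h}  B3 = {d, e}  B4 = {a, g}  B5 = {f, h}  B6 = {a, b}  B7 = {c, d}
Tree: B1–B2, B2–B3, B1–B4, B2–B5, B4–B6, B2–B7

Every bag has size at most 2, so the width is 2 − 1 = 1 and tw(G) ≤ 1. Since G has at least one edge (e.g. h–g), it is not an edgeless graph, so tw(G) ≥ 1. Therefore the treewidth is 1.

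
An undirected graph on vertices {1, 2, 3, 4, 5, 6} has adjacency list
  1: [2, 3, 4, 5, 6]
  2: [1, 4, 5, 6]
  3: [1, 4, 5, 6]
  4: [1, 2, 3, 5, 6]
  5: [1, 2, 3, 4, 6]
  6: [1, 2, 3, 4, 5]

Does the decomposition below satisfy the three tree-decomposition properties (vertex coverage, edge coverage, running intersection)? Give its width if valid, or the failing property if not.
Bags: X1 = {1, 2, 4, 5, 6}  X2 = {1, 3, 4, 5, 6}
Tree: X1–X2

Checking the three conditions: (i) the bags cover all of {1, 2, 3, 4, 5, 6}; (ii) for each edge, some bag contains both endpoints; (iii) the bags containing any fixed vertex form a subtree. All hold, so the decomposition is valid with width 5 − 1 = 4.

Yes; width 4.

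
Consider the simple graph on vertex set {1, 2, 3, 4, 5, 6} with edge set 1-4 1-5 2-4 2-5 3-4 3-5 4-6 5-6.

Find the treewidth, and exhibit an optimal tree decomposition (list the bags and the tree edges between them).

Each bag holds 3 vertices, so the decomposition has width 2, which upper-bounds the treewidth. Since 5–6–4–3–5 is a cycle in G, G is not acyclic. Forests are exactly the graphs of treewidth ≤ 1, so tw(G) ≥ 2. Therefore the treewidth is 2.

Treewidth 2.
One such decomposition:
Bags: B1 = {4, 5, 6}  B2 = {3, 4, 5}  B3 = {1, 4, 5}  B4 = {2, 4, 5}
Tree: B1–B2, B2–B3, B3–B4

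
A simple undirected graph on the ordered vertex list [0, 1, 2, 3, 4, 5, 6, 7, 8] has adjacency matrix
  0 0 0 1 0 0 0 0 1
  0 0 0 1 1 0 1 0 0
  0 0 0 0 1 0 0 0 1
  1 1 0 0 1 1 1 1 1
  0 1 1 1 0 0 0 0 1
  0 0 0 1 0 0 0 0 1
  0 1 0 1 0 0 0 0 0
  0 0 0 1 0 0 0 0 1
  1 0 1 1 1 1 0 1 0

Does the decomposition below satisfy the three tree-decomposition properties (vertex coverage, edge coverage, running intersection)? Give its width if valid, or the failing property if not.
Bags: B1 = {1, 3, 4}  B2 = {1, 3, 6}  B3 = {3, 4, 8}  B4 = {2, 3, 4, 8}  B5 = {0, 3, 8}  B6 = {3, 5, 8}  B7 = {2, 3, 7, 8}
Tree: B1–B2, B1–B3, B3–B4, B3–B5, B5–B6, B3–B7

A tree decomposition must satisfy three properties: every vertex lies in some bag; for every edge, both endpoints lie together in some bag; and for every vertex, the bags containing it form a connected subtree. Here bags containing vertex 2 are not connected in the tree, so the decomposition is invalid.

No — bags containing vertex 2 are not connected in the tree.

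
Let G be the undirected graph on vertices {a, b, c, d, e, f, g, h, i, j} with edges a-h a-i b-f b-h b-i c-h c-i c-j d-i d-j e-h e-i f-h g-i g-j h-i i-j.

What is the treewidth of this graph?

2

A width-2 tree decomposition is:
Bags: B1 = {c, i, j}  B2 = {c, h, i}  B3 = {d, i, j}  B4 = {b, h, i}  B5 = {b, f, h}  B6 = {a, h, i}  B7 = {g, i, j}  B8 = {e, h, i}
Tree: B1–B2, B1–B3, B2–B4, B4–B5, B2–B6, B1–B7, B6–B8
Every bag has size at most 3, so the width is 3 − 1 = 2 and tw(G) ≤ 2. For the lower bound, the 3 vertices {b, f, h} are pairwise adjacent, and any tree decomposition puts a clique entirely inside one bag — forcing width ≥ 2. Therefore the treewidth is 2.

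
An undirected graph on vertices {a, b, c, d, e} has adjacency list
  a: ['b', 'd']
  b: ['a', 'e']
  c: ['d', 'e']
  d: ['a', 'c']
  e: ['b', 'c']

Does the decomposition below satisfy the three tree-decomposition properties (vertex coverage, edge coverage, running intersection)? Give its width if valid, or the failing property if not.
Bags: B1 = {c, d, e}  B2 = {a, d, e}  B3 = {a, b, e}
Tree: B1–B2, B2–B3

Checking the three conditions: (i) the bags cover all of {a, b, c, d, e}; (ii) for each edge, some bag contains both endpoints; (iii) the bags containing any fixed vertex form a subtree. All hold, so the decomposition is valid with width 3 − 1 = 2.

Yes; width 2.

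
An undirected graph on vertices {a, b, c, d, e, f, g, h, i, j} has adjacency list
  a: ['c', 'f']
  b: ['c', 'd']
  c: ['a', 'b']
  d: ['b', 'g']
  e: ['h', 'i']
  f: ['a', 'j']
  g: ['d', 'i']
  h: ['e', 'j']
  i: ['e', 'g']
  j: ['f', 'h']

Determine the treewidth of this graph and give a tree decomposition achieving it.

Treewidth 2.
Bags: B1 = {d, g, i}  B2 = {b, d, i}  B3 = {b, c, i}  B4 = {a, c, i}  B5 = {a, f, i}  B6 = {f, i, j}  B7 = {h, i, j}  B8 = {e, h, i}
Tree: B1–B2, B2–B3, B3–B4, B4–B5, B5–B6, B6–B7, B7–B8

The largest bag has 3 vertices, giving width 2; this decomposition certifies tw(G) ≤ 2. The edges i–g–d–b–c–a–f–j–h–e–i form a cycle, so G is not a tree and its treewidth is at least 2. Combining the bounds, tw(G) = 2.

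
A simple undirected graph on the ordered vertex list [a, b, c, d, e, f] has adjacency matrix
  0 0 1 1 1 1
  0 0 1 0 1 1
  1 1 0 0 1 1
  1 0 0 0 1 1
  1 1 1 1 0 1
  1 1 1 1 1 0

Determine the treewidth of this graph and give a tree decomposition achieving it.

Every bag has size at most 4, so the width is 4 − 1 = 3 and tw(G) ≤ 3. Conversely, {a, d, e, f} is a clique of size 4, and the vertices of any clique must share a bag in every tree decomposition; so some bag has ≥ 4 vertices and tw(G) ≥ 3. Hence tw(G) = 3 exactly.

Treewidth 3.
One optimal decomposition is:
Bags: B1 = {a, c, e, f}  B2 = {a, d, e, f}  B3 = {b, c, e, f}
Tree: B1–B2, B1–B3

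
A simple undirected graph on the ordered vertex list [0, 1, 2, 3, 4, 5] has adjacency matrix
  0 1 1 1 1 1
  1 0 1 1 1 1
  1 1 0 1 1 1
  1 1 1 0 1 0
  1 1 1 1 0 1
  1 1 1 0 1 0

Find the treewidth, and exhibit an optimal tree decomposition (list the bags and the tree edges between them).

Treewidth 4.
Bags: B1 = {0, 1, 2, 4, 5}  B2 = {0, 1, 2, 3, 4}
Tree: B1–B2

Every bag has size at most 5, so the width is 5 − 1 = 4 and tw(G) ≤ 4. Conversely, {0, 1, 2, 3, 4} is a clique of size 5, and the vertices of any clique must share a bag in every tree decomposition; so some bag has ≥ 5 vertices and tw(G) ≥ 4. The upper and lower bounds meet at 4, so that is the treewidth.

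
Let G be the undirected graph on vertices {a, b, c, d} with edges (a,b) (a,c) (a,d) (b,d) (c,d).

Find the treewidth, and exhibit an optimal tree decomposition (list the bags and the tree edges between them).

Treewidth 2.
Bags: B1 = {a, b, d}  B2 = {a, c, d}
Tree: B1–B2

The largest bag has 3 vertices, giving width 2; this decomposition certifies tw(G) ≤ 2. For the lower bound, the 3 vertices {a, c, d} are pairwise adjacent, and any tree decomposition puts a clique entirely inside one bag — forcing width ≥ 2. Therefore the treewidth is 2.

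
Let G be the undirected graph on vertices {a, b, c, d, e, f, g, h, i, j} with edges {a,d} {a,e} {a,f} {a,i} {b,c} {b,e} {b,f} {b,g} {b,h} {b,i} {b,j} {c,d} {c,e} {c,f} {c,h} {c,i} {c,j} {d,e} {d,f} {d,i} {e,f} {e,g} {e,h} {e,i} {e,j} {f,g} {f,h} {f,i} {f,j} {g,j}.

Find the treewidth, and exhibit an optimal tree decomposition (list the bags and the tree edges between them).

Every bag has size at most 5, so the width is 5 − 1 = 4 and tw(G) ≤ 4. Conversely, {c, d, e, f, i} is a clique of size 5, and the vertices of any clique must share a bag in every tree decomposition; so some bag has ≥ 5 vertices and tw(G) ≥ 4. Hence tw(G) = 4 exactly.

Treewidth 4.
One such decomposition:
Bags: B1 = {b, c, e, f, i}  B2 = {c, d, e, f, i}  B3 = {b, c, e, f, h}  B4 = {a, d, e, f, i}  B5 = {b, c, e, f, j}  B6 = {b, e, f, g, j}
Tree: B1–B2, B1–B3, B2–B4, B3–B5, B5–B6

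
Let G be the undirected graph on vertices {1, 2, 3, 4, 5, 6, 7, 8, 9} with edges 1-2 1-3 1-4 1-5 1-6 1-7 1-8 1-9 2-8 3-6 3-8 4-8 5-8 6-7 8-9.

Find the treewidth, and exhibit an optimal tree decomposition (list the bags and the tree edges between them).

The largest bag has 3 vertices, giving width 2; this decomposition certifies tw(G) ≤ 2. For the lower bound, the 3 vertices {1, 2, 8} are pairwise adjacent, and any tree decomposition puts a clique entirely inside one bag — forcing width ≥ 2. Therefore the treewidth is 2.

Treewidth 2.
One optimal decomposition is:
Bags: B1 = {1, 8, 9}  B2 = {1, 3, 8}  B3 = {1, 3, 6}  B4 = {1, 2, 8}  B5 = {1, 4, 8}  B6 = {1, 5, 8}  B7 = {1, 6, 7}
Tree: B1–B2, B2–B3, B2–B4, B4–B5, B4–B6, B3–B7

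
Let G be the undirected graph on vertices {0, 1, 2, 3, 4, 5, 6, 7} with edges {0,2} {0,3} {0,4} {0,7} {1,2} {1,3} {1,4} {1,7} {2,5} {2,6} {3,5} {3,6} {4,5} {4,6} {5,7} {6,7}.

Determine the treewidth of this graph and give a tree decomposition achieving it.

Each bag holds 5 vertices, so the decomposition has width 4, which upper-bounds the treewidth. For the lower bound: the 5 vertex sets {0,3}, {6,7}, {1,4}, {2}, {5} are disjoint, each induces a connected subgraph, and every pair is joined by at least one edge of G. Contracting each set to a single vertex therefore yields K_{5} as a minor, and since treewidth is minor-monotone, tw(G) ≥ tw(K_{5}) = 4. Combining the bounds, tw(G) = 4.

Treewidth 4.
Bags: B1 = {0, 2, 3, 4, 7}  B2 = {2, 3, 4, 6, 7}  B3 = {1, 2, 3, 4, 7}  B4 = {2, 3, 4, 5, 7}
Tree: B1–B2, B2–B3, B3–B4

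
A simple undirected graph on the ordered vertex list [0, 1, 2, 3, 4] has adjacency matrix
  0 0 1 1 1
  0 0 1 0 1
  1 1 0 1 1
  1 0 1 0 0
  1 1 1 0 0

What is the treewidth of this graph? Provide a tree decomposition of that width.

Every bag has size at most 3, so the width is 3 − 1 = 2 and tw(G) ≤ 2. On the other hand G contains the 3-clique {0, 2, 3}. A clique must lie in a single bag of any decomposition, so no decomposition can have width below 2. Therefore the treewidth is 2.

Treewidth 2.
One such decomposition:
Bags: B1 = {0, 2, 4}  B2 = {1, 2, 4}  B3 = {0, 2, 3}
Tree: B1–B2, B1–B3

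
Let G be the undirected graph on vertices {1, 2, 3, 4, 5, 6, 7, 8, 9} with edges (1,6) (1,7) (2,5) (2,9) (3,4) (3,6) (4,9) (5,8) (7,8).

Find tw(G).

A width-2 tree decomposition is:
Bags: B1 = {1, 7, 8}  B2 = {1, 5, 8}  B3 = {1, 2, 5}  B4 = {1, 2, 9}  B5 = {1, 4, 9}  B6 = {1, 3, 4}  B7 = {1, 3, 6}
Tree: B1–B2, B2–B3, B3–B4, B4–B5, B5–B6, B6–B7
Each bag holds 3 vertices, so the decomposition has width 2, which upper-bounds the treewidth. Since 1–7–8–5–2–9–4–3–6–1 is a cycle in G, G is not acyclic. Forests are exactly the graphs of treewidth ≤ 1, so tw(G) ≥ 2. Combining the bounds, tw(G) = 2.

2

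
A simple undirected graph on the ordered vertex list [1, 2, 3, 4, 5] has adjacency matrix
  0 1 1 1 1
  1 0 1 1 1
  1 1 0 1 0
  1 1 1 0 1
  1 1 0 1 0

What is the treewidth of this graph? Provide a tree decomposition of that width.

Treewidth 3.
Bags: B1 = {1, 2, 4, 5}  B2 = {1, 2, 3, 4}
Tree: B1–B2

Every bag has size at most 4, so the width is 4 − 1 = 3 and tw(G) ≤ 3. For the lower bound, the 4 vertices {1, 2, 3, 4} are pairwise adjacent, and any tree decomposition puts a clique entirely inside one bag — forcing width ≥ 3. Combining the bounds, tw(G) = 3.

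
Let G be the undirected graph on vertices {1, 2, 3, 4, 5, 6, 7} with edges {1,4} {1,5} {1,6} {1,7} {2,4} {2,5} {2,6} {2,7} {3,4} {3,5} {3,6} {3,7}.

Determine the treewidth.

A width-3 tree decomposition is:
Bags: B1 = {1, 2, 3, 7}  B2 = {1, 2, 3, 5}  B3 = {1, 2, 3, 4}  B4 = {1, 2, 3, 6}
Tree: B1–B2, B2–B3, B3–B4
Every bag has size at most 4, so the width is 4 − 1 = 3 and tw(G) ≤ 3. For the lower bound: the 4 vertex sets {3,7}, {1,5}, {2}, {4} are disjoint, each induces a connected subgraph, and every pair is joined by at least one edge of G. Contracting each set to a single vertex therefore yields K_{4} as a minor, and since treewidth is minor-monotone, tw(G) ≥ tw(K_{4}) = 3. Therefore the treewidth is 3.

3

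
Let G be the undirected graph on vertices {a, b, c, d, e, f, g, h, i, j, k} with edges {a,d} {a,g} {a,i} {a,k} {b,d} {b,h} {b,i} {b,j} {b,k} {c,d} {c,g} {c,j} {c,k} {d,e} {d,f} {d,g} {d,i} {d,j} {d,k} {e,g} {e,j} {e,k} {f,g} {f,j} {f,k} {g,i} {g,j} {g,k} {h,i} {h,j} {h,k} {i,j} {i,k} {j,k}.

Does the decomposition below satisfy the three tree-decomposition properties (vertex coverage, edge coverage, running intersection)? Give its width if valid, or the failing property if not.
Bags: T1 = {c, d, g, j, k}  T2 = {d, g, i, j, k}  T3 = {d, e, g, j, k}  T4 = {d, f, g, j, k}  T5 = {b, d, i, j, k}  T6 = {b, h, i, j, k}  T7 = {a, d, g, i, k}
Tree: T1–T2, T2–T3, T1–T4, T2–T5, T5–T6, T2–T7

Every vertex of G appears in some bag (union = {a, b, c, d, e, f, g, h, i, j, k}); every edge is covered by a bag; and for each vertex v the set of bags containing v is connected in the bag tree. The decomposition is therefore valid. The largest bag has 5 vertices, so the width is 4.

Yes; width 4.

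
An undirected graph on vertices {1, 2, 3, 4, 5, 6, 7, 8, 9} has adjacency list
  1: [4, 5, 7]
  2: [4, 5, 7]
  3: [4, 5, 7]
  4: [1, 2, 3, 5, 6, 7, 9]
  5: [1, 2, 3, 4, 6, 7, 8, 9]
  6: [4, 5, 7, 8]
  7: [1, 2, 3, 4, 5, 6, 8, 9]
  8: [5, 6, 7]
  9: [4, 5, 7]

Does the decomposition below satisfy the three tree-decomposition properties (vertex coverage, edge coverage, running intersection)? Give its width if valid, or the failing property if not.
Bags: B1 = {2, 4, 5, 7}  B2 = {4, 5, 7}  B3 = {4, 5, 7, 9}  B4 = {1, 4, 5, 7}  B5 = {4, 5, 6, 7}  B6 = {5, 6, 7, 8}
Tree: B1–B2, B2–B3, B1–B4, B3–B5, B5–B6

A tree decomposition must satisfy three properties: every vertex lies in some bag; for every edge, both endpoints lie together in some bag; and for every vertex, the bags containing it form a connected subtree. Here vertex 3 appears in no bag, so the decomposition is invalid.

No — vertex 3 appears in no bag.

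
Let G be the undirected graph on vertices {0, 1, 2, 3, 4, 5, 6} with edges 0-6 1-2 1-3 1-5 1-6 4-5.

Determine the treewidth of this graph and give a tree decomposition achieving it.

The largest bag has 2 vertices, giving width 1; this decomposition certifies tw(G) ≤ 1. G has an edge, so its treewidth is at least 1. Therefore the treewidth is 1.

Treewidth 1.
Bags: B1 = {1, 5}  B2 = {4, 5}  B3 = {1, 3}  B4 = {1, 6}  B5 = {1, 2}  B6 = {0, 6}
Tree: B1–B2, B1–B3, B3–B4, B4–B5, B4–B6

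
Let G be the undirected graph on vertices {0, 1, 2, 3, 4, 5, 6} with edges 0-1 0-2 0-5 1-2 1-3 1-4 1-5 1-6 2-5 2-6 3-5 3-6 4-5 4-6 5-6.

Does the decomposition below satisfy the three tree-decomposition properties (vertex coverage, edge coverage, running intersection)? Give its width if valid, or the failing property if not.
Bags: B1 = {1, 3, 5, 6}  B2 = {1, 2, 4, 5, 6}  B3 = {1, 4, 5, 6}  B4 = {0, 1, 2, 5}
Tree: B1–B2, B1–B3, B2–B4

A tree decomposition must satisfy three properties: every vertex lies in some bag; for every edge, both endpoints lie together in some bag; and for every vertex, the bags containing it form a connected subtree. Here bags containing vertex 4 are not connected in the tree, so the decomposition is invalid.

No — bags containing vertex 4 are not connected in the tree.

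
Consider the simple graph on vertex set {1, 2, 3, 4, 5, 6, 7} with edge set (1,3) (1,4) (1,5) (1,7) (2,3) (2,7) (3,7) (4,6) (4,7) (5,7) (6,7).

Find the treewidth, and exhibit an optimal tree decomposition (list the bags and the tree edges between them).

Each bag holds 3 vertices, so the decomposition has width 2, which upper-bounds the treewidth. Conversely, {1, 3, 7} is a clique of size 3, and the vertices of any clique must share a bag in every tree decomposition; so some bag has ≥ 3 vertices and tw(G) ≥ 2. The upper and lower bounds meet at 2, so that is the treewidth.

Treewidth 2.
One optimal decomposition is:
Bags: B1 = {1, 4, 7}  B2 = {1, 3, 7}  B3 = {1, 5, 7}  B4 = {4, 6, 7}  B5 = {2, 3, 7}
Tree: B1–B2, B2–B3, B1–B4, B2–B5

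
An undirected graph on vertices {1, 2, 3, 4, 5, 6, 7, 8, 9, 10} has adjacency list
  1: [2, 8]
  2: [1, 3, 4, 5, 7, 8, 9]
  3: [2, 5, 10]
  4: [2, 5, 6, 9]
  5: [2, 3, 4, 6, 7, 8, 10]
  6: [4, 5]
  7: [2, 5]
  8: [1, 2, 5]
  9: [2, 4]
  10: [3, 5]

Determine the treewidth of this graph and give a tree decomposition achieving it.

Treewidth 2.
One optimal decomposition is:
Bags: B1 = {2, 4, 9}  B2 = {2, 4, 5}  B3 = {2, 3, 5}  B4 = {4, 5, 6}  B5 = {2, 5, 8}  B6 = {1, 2, 8}  B7 = {3, 5, 10}  B8 = {2, 5, 7}
Tree: B1–B2, B2–B3, B2–B4, B2–B5, B5–B6, B3–B7, B2–B8

The largest bag has 3 vertices, giving width 2; this decomposition certifies tw(G) ≤ 2. Conversely, {1, 2, 8} is a clique of size 3, and the vertices of any clique must share a bag in every tree decomposition; so some bag has ≥ 3 vertices and tw(G) ≥ 2. The upper and lower bounds meet at 2, so that is the treewidth.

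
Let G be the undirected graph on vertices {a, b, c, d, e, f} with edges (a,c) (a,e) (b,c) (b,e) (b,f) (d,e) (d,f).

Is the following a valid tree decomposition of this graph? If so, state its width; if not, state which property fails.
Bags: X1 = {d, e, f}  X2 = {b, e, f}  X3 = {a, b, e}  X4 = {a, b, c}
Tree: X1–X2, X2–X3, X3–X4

Yes; width 2.

Every vertex of G appears in some bag (union = {a, b, c, d, e, f}); every edge is covered by a bag; and for each vertex v the set of bags containing v is connected in the bag tree. The decomposition is therefore valid. The largest bag has 3 vertices, so the width is 2.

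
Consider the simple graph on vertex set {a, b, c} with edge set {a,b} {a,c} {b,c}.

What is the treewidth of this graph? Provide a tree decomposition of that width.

Treewidth 2.
One optimal decomposition is:
Bags: B1 = {a, b, c}
Tree: (single bag)

A single bag containing all 3 vertices is trivially a valid decomposition of width 2. On the other hand G contains the 3-clique {a, b, c}. A clique must lie in a single bag of any decomposition, so no decomposition can have width below 2. Combining the bounds, tw(G) = 2.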